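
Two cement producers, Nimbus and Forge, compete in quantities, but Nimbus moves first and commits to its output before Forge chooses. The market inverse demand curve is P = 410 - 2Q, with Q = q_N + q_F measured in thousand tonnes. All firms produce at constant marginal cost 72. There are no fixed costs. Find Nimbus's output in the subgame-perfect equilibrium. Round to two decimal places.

84.50

The follower Forge best-responds to any q_N: π_F = (410 - 2Q)q_F - 72q_F.
Setting the follower's marginal profit to zero, 338 - 2q_N - 4q_F = 0, i.e. q_F = (338 - 2q_N)/4.
Nimbus substitutes q_F(q_N) into its own profit: π_N = q_N(410 - 2q_N - (338 - 2q_N)/2) - 72q_N = (241 - q_N)q_N - 72q_N.
Leader FOC: 169 - 2q_N = 0, so q_N = 169/2.
Then q_F = (338 - 2·(169/2))/4 = 169/4.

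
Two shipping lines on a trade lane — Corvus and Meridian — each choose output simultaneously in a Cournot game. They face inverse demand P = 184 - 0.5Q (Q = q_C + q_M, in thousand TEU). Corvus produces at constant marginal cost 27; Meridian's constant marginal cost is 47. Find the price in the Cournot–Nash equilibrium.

86

Corvus's profit: π_C = (184 - 0.5Q)q_C - (27q_C). Setting ∂π_C/∂q_C = 0: 157 - q_C - (1/2)(q_M) = 0.
Meridian's profit: π_M = (184 - 0.5Q)q_M - (47q_M). Setting ∂π_M/∂q_M = 0: 137 - q_M - (1/2)(q_C) = 0.
Rearranging gives the reaction functions q_C = (157 - (1/2)q_M) and q_M = (137 - (1/2)q_C).
Substituting one into the other gives q_C = 118 and q_M = 78.
Total output Q = 196, so price P = 184 - (1/2)·196 = 86.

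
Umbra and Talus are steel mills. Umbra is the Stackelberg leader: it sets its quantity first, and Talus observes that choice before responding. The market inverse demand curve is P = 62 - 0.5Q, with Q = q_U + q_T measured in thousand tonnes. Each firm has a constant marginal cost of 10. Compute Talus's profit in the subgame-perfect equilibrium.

The follower Talus best-responds to any q_U: π_T = (62 - 0.5Q)q_T - 10q_T.
Setting the follower's marginal profit to zero, 52 - (1/2)q_U - q_T = 0, i.e. q_T = (52 - (1/2)q_U).
The leader anticipates this reaction. Substituting into P = 62 - 0.5Q gives P = 36 - (1/4)q_U, so π_U = (36 - (1/4)q_U)q_U - 10q_U.
Maximising: ∂π_U/∂q_U = 26 - (1/2)q_U = 0, giving q_U = 52.
Then q_T = (52 - (1/2)·52) = 26.
Price P = 62 - (1/2)·78 = 23.
Talus's profit: (23 - 10)·26 = 338.

338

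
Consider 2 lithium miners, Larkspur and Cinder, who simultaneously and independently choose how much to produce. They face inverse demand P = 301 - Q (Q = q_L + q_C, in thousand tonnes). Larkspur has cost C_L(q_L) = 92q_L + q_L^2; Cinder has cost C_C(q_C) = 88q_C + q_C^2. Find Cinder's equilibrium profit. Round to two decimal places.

3675.10

Larkspur's profit: π_L = (301 - Q)q_L - (92q_L + q_L²). Setting ∂π_L/∂q_L = 0: 209 - 4q_L - (q_C) = 0.
Cinder's profit: π_C = (301 - Q)q_C - (88q_C + q_C²). Setting ∂π_C/∂q_C = 0: 213 - 4q_C - (q_L) = 0.
Rearranging gives the reaction functions q_L = (209 - q_C)/4 and q_C = (213 - q_L)/4.
Solving the pair: q_L = 623/15, q_C = 643/15.
Price P = 301 - 422/5 = 1083/5.
Cinder's profit: (1083/5)·(643/15) - 88·(643/15) - (643/15)² = 3675.1022.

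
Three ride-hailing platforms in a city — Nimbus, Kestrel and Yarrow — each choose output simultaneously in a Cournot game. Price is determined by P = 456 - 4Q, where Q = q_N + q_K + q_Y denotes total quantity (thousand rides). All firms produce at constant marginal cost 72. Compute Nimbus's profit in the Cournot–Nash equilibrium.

A representative firm's profit is π_i = q_i(456 - 4Q) - 72q_i.
Setting ∂π_i/∂q_i = 0 with rivals' quantities fixed: 384 - 8q_i - 4·Σ_{j≠i} q_j = 0.
By symmetry each firm produces the same amount; substituting Σ_{j≠i} q_j = 2q_i yields q_i = 384/16 = 24.
Price P = 456 - 4·72 = 168.
Nimbus's profit: (168 - 72)·24 = 2304.

2304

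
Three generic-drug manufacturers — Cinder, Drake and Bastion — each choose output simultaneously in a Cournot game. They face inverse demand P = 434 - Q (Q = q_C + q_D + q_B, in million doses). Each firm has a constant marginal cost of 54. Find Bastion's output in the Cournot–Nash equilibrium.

95

Each firm earns π_i = (434 - Q)q_i - 54q_i.
First-order condition (treating rivals' output as given): 380 - 2q_i - Σ_{j≠i} q_j = 0.
By symmetry each firm produces the same amount; substituting Σ_{j≠i} q_j = 2q_i yields q_i = 380/4 = 95.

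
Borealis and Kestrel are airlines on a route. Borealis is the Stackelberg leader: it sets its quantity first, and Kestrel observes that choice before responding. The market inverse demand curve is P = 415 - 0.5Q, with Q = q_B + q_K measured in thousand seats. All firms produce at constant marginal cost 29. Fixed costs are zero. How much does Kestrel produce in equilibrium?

Solve by backward induction. Given q_B, the follower Kestrel maximises π_K = (415 - (1/2)q_B - (1/2)q_K)q_K - 29q_K.
Follower FOC: 386 - (1/2)q_B - q_K = 0, so q_K(q_B) = (386 - (1/2)q_B).
The leader anticipates this reaction. Substituting into P = 415 - 0.5Q gives P = 222 - (1/4)q_B, so π_B = (222 - (1/4)q_B)q_B - 29q_B.
The leader's first-order condition 193 - (1/2)q_B = 0 yields q_B = 386.
Then q_K = (386 - (1/2)·386) = 193.

193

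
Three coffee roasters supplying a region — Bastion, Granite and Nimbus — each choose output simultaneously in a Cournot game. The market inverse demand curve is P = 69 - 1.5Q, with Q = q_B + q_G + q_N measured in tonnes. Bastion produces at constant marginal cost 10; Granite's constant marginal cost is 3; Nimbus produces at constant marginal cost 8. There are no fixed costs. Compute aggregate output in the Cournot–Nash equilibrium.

Bastion's profit: π_B = (69 - 1.5Q)q_B - (10q_B). Setting ∂π_B/∂q_B = 0: 59 - 3q_B - (3/2)(q_G + q_N) = 0.
Granite's first-order condition: 66 - 3q_G - (3/2)(q_B + q_N) = 0.
Nimbus's profit: π_N = (69 - 1.5Q)q_N - (8q_N). Setting ∂π_N/∂q_N = 0: 61 - 3q_N - (3/2)(q_B + q_G) = 0.
Adding the 3 conditions: 186 − 3Q − 3Q = 0, i.e. Q = 31.
Back-substituting: q_B = (59 − 93/2)/(3/2) = 25/3, q_G = (66 − 93/2)/(3/2) = 13, q_N = (61 − 93/2)/(3/2) = 29/3.
Total output Q = 25/3 + 13 + 29/3 = 31.

31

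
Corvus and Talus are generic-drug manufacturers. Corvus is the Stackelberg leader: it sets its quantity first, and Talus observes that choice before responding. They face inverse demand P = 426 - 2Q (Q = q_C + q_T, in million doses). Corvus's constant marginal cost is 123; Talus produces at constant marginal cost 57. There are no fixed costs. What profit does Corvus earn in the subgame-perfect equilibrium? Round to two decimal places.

The follower Talus best-responds to any q_C: π_T = (426 - 2Q)q_T - 57q_T.
Setting the follower's marginal profit to zero, 369 - 2q_C - 4q_T = 0, i.e. q_T = (369 - 2q_C)/4.
Corvus substitutes q_T(q_C) into its own profit: π_C = q_C(426 - 2q_C - (369 - 2q_C)/2) - 123q_C = (483/2 - q_C)q_C - 123q_C.
Leader FOC: 237/2 - 2q_C = 0, so q_C = 237/4.
Then q_T = (369 - 2·(237/4))/4 = 501/8.
Price P = 426 - 2·(975/8) = 729/4.
Corvus's profit: (729/4 - 123)·(237/4) = 3510.5625.

3510.56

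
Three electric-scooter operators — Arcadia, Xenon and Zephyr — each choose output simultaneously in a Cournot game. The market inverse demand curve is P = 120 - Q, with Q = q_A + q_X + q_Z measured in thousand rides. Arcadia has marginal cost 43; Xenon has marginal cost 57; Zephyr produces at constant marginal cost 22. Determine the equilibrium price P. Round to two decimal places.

Arcadia's profit: π_A = (120 - Q)q_A - (43q_A). Setting ∂π_A/∂q_A = 0: 77 - 2q_A - (q_X + q_Z) = 0.
Xenon's profit: π_X = (120 - Q)q_X - (57q_X). Setting ∂π_X/∂q_X = 0: 63 - 2q_X - (q_A + q_Z) = 0.
Zephyr's profit: π_Z = (120 - Q)q_Z - (22q_Z). Setting ∂π_Z/∂q_Z = 0: 98 - 2q_Z - (q_A + q_X) = 0.
Adding the 3 conditions: 238 − 2Q − 2Q = 0, i.e. Q = 119/2.
Back-substituting: q_A = (77 − 119/2) = 35/2, q_X = (63 − 119/2) = 7/2, q_Z = (98 − 119/2) = 77/2.
Total output Q = 119/2, so price P = 120 - 119/2 = 121/2.

60.50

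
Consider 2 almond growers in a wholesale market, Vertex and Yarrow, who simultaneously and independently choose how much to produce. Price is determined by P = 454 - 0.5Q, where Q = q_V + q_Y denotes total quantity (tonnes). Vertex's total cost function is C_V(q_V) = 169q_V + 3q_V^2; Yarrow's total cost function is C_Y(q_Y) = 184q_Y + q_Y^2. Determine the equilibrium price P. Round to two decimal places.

394.54

Vertex's profit: π_V = (454 - 0.5Q)q_V - (169q_V + 3q_V²). Setting ∂π_V/∂q_V = 0: 285 - 7q_V - (1/2)(q_Y) = 0.
Yarrow's profit: π_Y = (454 - 0.5Q)q_Y - (184q_Y + q_Y²). Setting ∂π_Y/∂q_Y = 0: 270 - 3q_Y - (1/2)(q_V) = 0.
Best responses: q_V = (285 - (1/2)q_Y)/7, q_Y = (270 - (1/2)q_V)/3.
Solving the pair: q_V = 34.6988, q_Y = 84.2169.
Total output Q = 118.9157, so price P = 454 - (1/2)·118.9157 = 394.5422.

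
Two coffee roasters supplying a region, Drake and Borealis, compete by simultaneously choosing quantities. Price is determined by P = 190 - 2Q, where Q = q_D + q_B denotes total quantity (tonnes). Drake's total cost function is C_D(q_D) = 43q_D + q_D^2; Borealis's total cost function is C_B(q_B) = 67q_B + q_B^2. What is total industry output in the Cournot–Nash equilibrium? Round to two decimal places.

33.75

Drake's profit: π_D = (190 - 2Q)q_D - (43q_D + q_D²). Setting ∂π_D/∂q_D = 0: 147 - 6q_D - 2(q_B) = 0.
Borealis's first-order condition: 123 - 6q_B - 2(q_D) = 0.
Rearranging gives the reaction functions q_D = (147 - 2q_B)/6 and q_B = (123 - 2q_D)/6.
Solving the pair: q_D = 159/8, q_B = 111/8.
Total output Q = 159/8 + 111/8 = 135/4.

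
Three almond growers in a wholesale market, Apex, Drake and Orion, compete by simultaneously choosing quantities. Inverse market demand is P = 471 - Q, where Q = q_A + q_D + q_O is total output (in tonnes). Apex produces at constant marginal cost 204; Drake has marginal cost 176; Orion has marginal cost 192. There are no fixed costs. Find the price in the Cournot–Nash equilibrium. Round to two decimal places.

260.75

Apex's profit: π_A = (471 - Q)q_A - (204q_A). Setting ∂π_A/∂q_A = 0: 267 - 2q_A - (q_D + q_O) = 0.
Drake's first-order condition: 295 - 2q_D - (q_A + q_O) = 0.
Orion's profit: π_O = (471 - Q)q_O - (192q_O). Setting ∂π_O/∂q_O = 0: 279 - 2q_O - (q_A + q_D) = 0.
Summing all 3 equations gives 841 − 4Q = 0, hence Q = 841/4.
Back-substituting: q_A = (267 − 841/4) = 227/4, q_D = (295 − 841/4) = 339/4, q_O = (279 − 841/4) = 275/4.
Total output Q = 841/4, so price P = 471 - 841/4 = 1043/4.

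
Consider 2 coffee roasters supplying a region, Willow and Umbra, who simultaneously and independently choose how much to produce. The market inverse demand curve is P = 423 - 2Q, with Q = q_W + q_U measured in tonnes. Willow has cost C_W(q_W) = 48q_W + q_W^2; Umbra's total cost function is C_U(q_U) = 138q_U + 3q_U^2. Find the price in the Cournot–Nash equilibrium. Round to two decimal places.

275.14

Willow's profit: π_W = (423 - 2Q)q_W - (48q_W + q_W²). Setting ∂π_W/∂q_W = 0: 375 - 6q_W - 2(q_U) = 0.
Umbra's first-order condition: 285 - 10q_U - 2(q_W) = 0.
So q_W = (375 - 2q_U)/6 and q_U = (285 - 2q_W)/10.
Substituting one into the other gives q_W = 795/14 and q_U = 120/7.
Total output Q = 1035/14, so price P = 423 - 2·(1035/14) = 1926/7.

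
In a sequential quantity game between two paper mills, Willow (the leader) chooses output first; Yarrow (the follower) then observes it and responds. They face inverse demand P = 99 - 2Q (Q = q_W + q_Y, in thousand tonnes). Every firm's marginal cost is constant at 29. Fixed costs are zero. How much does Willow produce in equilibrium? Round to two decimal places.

The follower Yarrow best-responds to any q_W: π_Y = (99 - 2Q)q_Y - 29q_Y.
∂π_Y/∂q_Y = 70 - 2q_W - 4q_Y = 0 gives the reaction function q_Y = (70 - 2q_W)/4.
Willow substitutes q_Y(q_W) into its own profit: π_W = q_W(99 - 2q_W - (70 - 2q_W)/2) - 29q_W = (64 - q_W)q_W - 29q_W.
The leader's first-order condition 35 - 2q_W = 0 yields q_W = 35/2.
Then q_Y = (70 - 2·(35/2))/4 = 35/4.

17.50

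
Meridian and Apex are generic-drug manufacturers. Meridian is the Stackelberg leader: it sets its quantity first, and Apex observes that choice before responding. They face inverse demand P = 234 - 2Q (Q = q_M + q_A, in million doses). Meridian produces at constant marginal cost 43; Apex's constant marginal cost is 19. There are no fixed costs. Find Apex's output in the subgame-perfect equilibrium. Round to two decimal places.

32.88

The follower Apex best-responds to any q_M: π_A = (234 - 2Q)q_A - 19q_A.
∂π_A/∂q_A = 215 - 2q_M - 4q_A = 0 gives the reaction function q_A = (215 - 2q_M)/4.
The leader anticipates this reaction. Substituting into P = 234 - 2Q gives P = 253/2 - q_M, so π_M = (253/2 - q_M)q_M - 43q_M.
The leader's first-order condition 167/2 - 2q_M = 0 yields q_M = 167/4.
Then q_A = (215 - 2·(167/4))/4 = 263/8.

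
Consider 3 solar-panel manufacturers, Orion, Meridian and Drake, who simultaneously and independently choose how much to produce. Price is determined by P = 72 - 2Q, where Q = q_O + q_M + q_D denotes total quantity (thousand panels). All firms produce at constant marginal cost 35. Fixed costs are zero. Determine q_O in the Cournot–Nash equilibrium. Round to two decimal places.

A representative firm's profit is π_i = q_i(72 - 2Q) - 35q_i.
Setting ∂π_i/∂q_i = 0 with rivals' quantities fixed: 37 - 4q_i - 2·Σ_{j≠i} q_j = 0.
By symmetry each firm produces the same amount; substituting Σ_{j≠i} q_j = 2q_i yields q_i = 37/8.

4.63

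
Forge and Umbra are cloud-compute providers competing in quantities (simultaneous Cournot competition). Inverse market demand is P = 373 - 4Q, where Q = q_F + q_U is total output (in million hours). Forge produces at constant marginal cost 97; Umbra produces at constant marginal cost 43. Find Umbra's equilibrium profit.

4096

Forge's profit: π_F = (373 - 4Q)q_F - (97q_F). Setting ∂π_F/∂q_F = 0: 276 - 8q_F - 4(q_U) = 0.
Umbra's profit: π_U = (373 - 4Q)q_U - (43q_U). Setting ∂π_U/∂q_U = 0: 330 - 8q_U - 4(q_F) = 0.
Best responses: q_F = (276 - 4q_U)/8, q_U = (330 - 4q_F)/8.
Substituting one into the other gives q_F = 37/2 and q_U = 32.
Price P = 373 - 4·(101/2) = 171.
Umbra's profit: (171 - 43)·32 = 4096.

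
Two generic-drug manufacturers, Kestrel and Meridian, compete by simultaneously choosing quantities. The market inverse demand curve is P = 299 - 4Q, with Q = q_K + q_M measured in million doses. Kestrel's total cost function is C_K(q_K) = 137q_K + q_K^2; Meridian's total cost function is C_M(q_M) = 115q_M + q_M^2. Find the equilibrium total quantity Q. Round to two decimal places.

24.71

Kestrel's profit: π_K = (299 - 4Q)q_K - (137q_K + q_K²). Setting ∂π_K/∂q_K = 0: 162 - 10q_K - 4(q_M) = 0.
Meridian's first-order condition: 184 - 10q_M - 4(q_K) = 0.
Rearranging gives the reaction functions q_K = (162 - 4q_M)/10 and q_M = (184 - 4q_K)/10.
Substituting one into the other gives q_K = 221/21 and q_M = 298/21.
Total output Q = 221/21 + 298/21 = 173/7.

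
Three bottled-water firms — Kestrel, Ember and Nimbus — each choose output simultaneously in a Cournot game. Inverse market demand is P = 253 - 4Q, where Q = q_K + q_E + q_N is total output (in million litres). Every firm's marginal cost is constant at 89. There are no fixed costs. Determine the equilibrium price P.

130

Each firm earns π_i = (253 - 4Q)q_i - 89q_i.
Setting ∂π_i/∂q_i = 0 with rivals' quantities fixed: 164 - 8q_i - 4·Σ_{j≠i} q_j = 0.
By symmetry each firm produces the same amount; substituting Σ_{j≠i} q_j = 2q_i yields q_i = 164/16 = 41/4.
Total output Q = 123/4, so price P = 253 - 4·(123/4) = 130.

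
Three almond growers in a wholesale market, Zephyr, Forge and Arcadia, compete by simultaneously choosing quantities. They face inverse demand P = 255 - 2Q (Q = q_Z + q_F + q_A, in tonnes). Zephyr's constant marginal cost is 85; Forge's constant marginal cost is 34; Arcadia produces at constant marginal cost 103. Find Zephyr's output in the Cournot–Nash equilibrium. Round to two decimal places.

17.13

Zephyr's profit: π_Z = (255 - 2Q)q_Z - (85q_Z). Setting ∂π_Z/∂q_Z = 0: 170 - 4q_Z - 2(q_F + q_A) = 0.
Forge's first-order condition: 221 - 4q_F - 2(q_Z + q_A) = 0.
Arcadia's profit: π_A = (255 - 2Q)q_A - (103q_A). Setting ∂π_A/∂q_A = 0: 152 - 4q_A - 2(q_Z + q_F) = 0.
Summing all 3 equations gives 543 − 8Q = 0, hence Q = 543/8.
Back-substituting: q_Z = (170 − 543/4)/2 = 137/8, q_F = (221 − 543/4)/2 = 341/8, q_A = (152 − 543/4)/2 = 65/8.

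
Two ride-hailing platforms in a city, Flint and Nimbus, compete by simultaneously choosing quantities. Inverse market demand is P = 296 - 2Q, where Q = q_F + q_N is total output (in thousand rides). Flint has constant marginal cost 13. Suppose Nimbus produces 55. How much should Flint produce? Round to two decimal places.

With the rival's output fixed at 55, Flint's profit is π_F = (296 - 2·55 - 2q_F)q_F - (13q_F) = (186 - 2q_F)q_F - (13q_F).
∂π_F/∂q_F = 173 - 4q_F = 0, so q_F = 173/4.

43.25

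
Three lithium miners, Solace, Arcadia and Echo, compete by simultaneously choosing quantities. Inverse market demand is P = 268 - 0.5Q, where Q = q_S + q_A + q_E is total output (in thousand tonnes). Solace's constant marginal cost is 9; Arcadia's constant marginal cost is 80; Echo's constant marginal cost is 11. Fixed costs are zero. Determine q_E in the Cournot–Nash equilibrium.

Solace's profit: π_S = (268 - 0.5Q)q_S - (9q_S). Setting ∂π_S/∂q_S = 0: 259 - q_S - (1/2)(q_A + q_E) = 0.
Arcadia's profit: π_A = (268 - 0.5Q)q_A - (80q_A). Setting ∂π_A/∂q_A = 0: 188 - q_A - (1/2)(q_S + q_E) = 0.
Echo's profit: π_E = (268 - 0.5Q)q_E - (11q_E). Setting ∂π_E/∂q_E = 0: 257 - q_E - (1/2)(q_S + q_A) = 0.
Adding the 3 first-order conditions: 704 − 2Q = 0, so Q = 352.
Back-substituting: q_S = (259 − 176)/(1/2) = 166, q_A = (188 − 176)/(1/2) = 24, q_E = (257 − 176)/(1/2) = 162.

162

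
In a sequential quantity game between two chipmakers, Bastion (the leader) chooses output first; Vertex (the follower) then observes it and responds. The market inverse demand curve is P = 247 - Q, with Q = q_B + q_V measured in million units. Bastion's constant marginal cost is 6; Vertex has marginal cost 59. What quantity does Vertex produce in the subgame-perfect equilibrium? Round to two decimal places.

Solve by backward induction. Given q_B, the follower Vertex maximises π_V = (247 - q_B - q_V)q_V - 59q_V.
Follower FOC: 188 - q_B - 2q_V = 0, so q_V(q_B) = (188 - q_B)/2.
The leader anticipates this reaction. Substituting into P = 247 - Q gives P = 153 - (1/2)q_B, so π_B = (153 - (1/2)q_B)q_B - 6q_B.
Maximising: ∂π_B/∂q_B = 147 - q_B = 0, giving q_B = 147.
Then q_V = (188 - 147)/2 = 41/2.

20.50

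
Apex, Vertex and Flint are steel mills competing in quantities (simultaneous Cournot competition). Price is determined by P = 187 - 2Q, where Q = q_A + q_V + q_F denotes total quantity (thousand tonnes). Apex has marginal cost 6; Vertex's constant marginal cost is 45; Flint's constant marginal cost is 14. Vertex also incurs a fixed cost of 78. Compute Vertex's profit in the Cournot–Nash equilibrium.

84

Apex's profit: π_A = (187 - 2Q)q_A - (6q_A). Setting ∂π_A/∂q_A = 0: 181 - 4q_A - 2(q_V + q_F) = 0.
Vertex's profit: π_V = (187 - 2Q)q_V - (45q_V). Setting ∂π_V/∂q_V = 0: 142 - 4q_V - 2(q_A + q_F) = 0.
Flint's first-order condition: 173 - 4q_F - 2(q_A + q_V) = 0.
Summing all 3 equations gives 496 − 8Q = 0, hence Q = 62.
Back-substituting: q_A = (181 − 124)/2 = 57/2, q_V = (142 − 124)/2 = 9, q_F = (173 − 124)/2 = 49/2.
Price P = 187 - 2·62 = 63.
Vertex's profit: (63 - 45)·9 - 78 = 84.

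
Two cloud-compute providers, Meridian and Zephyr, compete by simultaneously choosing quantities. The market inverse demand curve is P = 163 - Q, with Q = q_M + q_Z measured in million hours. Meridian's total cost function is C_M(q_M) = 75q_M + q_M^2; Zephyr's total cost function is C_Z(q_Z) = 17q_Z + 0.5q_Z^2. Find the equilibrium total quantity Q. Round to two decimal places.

Meridian's profit: π_M = (163 - Q)q_M - (75q_M + q_M²). Setting ∂π_M/∂q_M = 0: 88 - 4q_M - (q_Z) = 0.
Zephyr's first-order condition: 146 - 3q_Z - (q_M) = 0.
Rearranging gives the reaction functions q_M = (88 - q_Z)/4 and q_Z = (146 - q_M)/3.
Substituting one into the other gives q_M = 118/11 and q_Z = 496/11.
Total output Q = 118/11 + 496/11 = 614/11.

55.82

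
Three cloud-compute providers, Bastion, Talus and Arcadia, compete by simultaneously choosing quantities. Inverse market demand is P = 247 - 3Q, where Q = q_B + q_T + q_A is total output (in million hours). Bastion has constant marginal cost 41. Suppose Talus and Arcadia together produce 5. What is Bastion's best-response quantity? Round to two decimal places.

31.83

With rivals' combined output fixed at 5, Bastion's profit is π_B = (247 - 3·5 - 3q_B)q_B - (41q_B) = (232 - 3q_B)q_B - (41q_B).
∂π_B/∂q_B = 191 - 6q_B = 0, so q_B = 191/6.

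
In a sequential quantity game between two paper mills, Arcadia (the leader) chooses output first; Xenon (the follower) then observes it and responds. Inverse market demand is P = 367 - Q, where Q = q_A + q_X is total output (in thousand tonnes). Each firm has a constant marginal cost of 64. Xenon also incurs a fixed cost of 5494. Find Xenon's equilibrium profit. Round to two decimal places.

244.06

Solve by backward induction. Given q_A, the follower Xenon maximises π_X = (367 - q_A - q_X)q_X - 64q_X.
∂π_X/∂q_X = 303 - q_A - 2q_X = 0 gives the reaction function q_X = (303 - q_A)/2.
Arcadia substitutes q_X(q_A) into its own profit: π_A = q_A(367 - q_A - (303 - q_A)/2) - 64q_A = (431/2 - (1/2)q_A)q_A - 64q_A.
The leader's first-order condition 303/2 - q_A = 0 yields q_A = 303/2.
Then q_X = (303 - 303/2)/2 = 303/4.
Price P = 367 - 909/4 = 559/4.
Xenon's profit: (559/4 - 64)·(303/4) - 5494 = 244.0625.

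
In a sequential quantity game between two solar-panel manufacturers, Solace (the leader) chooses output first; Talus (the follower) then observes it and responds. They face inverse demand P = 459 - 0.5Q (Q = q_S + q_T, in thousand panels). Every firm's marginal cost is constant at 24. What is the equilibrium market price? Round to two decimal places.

132.75

The follower Talus best-responds to any q_S: π_T = (459 - 0.5Q)q_T - 24q_T.
Setting the follower's marginal profit to zero, 435 - (1/2)q_S - q_T = 0, i.e. q_T = (435 - (1/2)q_S).
The leader anticipates this reaction. Substituting into P = 459 - 0.5Q gives P = 483/2 - (1/4)q_S, so π_S = (483/2 - (1/4)q_S)q_S - 24q_S.
Leader FOC: 435/2 - (1/2)q_S = 0, so q_S = 435.
Then q_T = (435 - (1/2)·435) = 435/2.
Total output Q = 1305/2, so price P = 459 - (1/2)·(1305/2) = 531/4.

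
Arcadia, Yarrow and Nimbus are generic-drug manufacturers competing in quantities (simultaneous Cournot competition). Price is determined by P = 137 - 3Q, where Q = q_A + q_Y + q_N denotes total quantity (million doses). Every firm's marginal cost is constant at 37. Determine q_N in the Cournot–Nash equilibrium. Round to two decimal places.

A representative firm's profit is π_i = q_i(137 - 3Q) - 37q_i.
First-order condition (treating rivals' output as given): 100 - 6q_i - 3·Σ_{j≠i} q_j = 0.
With identical firms every q_j equals q_i, so Σ_{j≠i} q_j = 2q_i and 100 = 12q_i, giving q_i = 25/3.

8.33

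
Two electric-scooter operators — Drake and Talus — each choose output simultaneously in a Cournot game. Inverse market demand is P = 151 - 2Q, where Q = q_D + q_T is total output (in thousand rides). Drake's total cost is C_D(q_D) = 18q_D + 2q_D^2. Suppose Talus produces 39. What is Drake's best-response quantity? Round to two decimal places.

With the rival's output fixed at 39, Drake's profit is π_D = (151 - 2·39 - 2q_D)q_D - (18q_D + 2q_D²) = (73 - 2q_D)q_D - (18q_D + 2q_D²).
∂π_D/∂q_D = 55 - 8q_D = 0, so q_D = 55/8.

6.88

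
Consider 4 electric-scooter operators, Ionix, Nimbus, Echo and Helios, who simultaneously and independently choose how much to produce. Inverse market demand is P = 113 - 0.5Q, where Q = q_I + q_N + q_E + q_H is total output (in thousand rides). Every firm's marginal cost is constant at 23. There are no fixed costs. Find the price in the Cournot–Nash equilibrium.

41

A representative firm's profit is π_i = q_i(113 - 0.5Q) - 23q_i.
Setting ∂π_i/∂q_i = 0 with rivals' quantities fixed: 90 - q_i - (1/2)·Σ_{j≠i} q_j = 0.
By symmetry each firm produces the same amount; substituting Σ_{j≠i} q_j = 3q_i yields q_i = 90/(5/2) = 36.
Total output Q = 144, so price P = 113 - (1/2)·144 = 41.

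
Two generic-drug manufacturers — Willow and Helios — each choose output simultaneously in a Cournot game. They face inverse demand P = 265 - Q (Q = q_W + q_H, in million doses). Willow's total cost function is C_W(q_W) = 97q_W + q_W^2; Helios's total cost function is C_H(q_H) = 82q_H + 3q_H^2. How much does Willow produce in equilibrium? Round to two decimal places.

Willow's profit: π_W = (265 - Q)q_W - (97q_W + q_W²). Setting ∂π_W/∂q_W = 0: 168 - 4q_W - (q_H) = 0.
Helios's first-order condition: 183 - 8q_H - (q_W) = 0.
Best responses: q_W = (168 - q_H)/4, q_H = (183 - q_W)/8.
Solving the pair: q_W = 1161/31, q_H = 564/31.

37.45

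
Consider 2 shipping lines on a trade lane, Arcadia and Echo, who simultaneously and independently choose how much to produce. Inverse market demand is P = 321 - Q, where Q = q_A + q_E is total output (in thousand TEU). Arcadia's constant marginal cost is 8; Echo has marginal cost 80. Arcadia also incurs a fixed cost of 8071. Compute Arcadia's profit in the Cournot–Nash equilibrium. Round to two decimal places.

8398.44

Arcadia's profit: π_A = (321 - Q)q_A - (8q_A). Setting ∂π_A/∂q_A = 0: 313 - 2q_A - (q_E) = 0.
Echo's profit: π_E = (321 - Q)q_E - (80q_E). Setting ∂π_E/∂q_E = 0: 241 - 2q_E - (q_A) = 0.
Best responses: q_A = (313 - q_E)/2, q_E = (241 - q_A)/2.
Substituting one into the other gives q_A = 385/3 and q_E = 169/3.
Price P = 321 - 554/3 = 409/3.
Arcadia's profit: (409/3 - 8)·(385/3) - 8071 = 8398.4444.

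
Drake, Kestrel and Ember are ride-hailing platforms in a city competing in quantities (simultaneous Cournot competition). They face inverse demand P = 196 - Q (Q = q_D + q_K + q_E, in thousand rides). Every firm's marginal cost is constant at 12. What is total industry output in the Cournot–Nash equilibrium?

138

A representative firm's profit is π_i = q_i(196 - Q) - 12q_i.
First-order condition (treating rivals' output as given): 184 - 2q_i - Σ_{j≠i} q_j = 0.
By symmetry each firm produces the same amount; substituting Σ_{j≠i} q_j = 2q_i yields q_i = 184/4 = 46.
Total output Q = 46 + 46 + 46 = 138.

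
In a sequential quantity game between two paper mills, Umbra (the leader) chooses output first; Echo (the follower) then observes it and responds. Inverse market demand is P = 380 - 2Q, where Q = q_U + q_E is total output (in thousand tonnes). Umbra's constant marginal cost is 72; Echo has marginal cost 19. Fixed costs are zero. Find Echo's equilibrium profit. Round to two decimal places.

Solve by backward induction. Given q_U, the follower Echo maximises π_E = (380 - 2q_U - 2q_E)q_E - 19q_E.
Follower FOC: 361 - 2q_U - 4q_E = 0, so q_E(q_U) = (361 - 2q_U)/4.
Umbra substitutes q_E(q_U) into its own profit: π_U = q_U(380 - 2q_U - (361 - 2q_U)/2) - 72q_U = (399/2 - q_U)q_U - 72q_U.
Maximising: ∂π_U/∂q_U = 255/2 - 2q_U = 0, giving q_U = 255/4.
Then q_E = (361 - 2·(255/4))/4 = 467/8.
Price P = 380 - 2·(977/8) = 543/4.
Echo's profit: (543/4 - 19)·(467/8) = 6815.2813.

6815.28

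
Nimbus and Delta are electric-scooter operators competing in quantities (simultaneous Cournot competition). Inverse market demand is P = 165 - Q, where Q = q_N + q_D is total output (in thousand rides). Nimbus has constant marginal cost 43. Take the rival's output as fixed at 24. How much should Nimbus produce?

With the rival's output fixed at 24, Nimbus's profit is π_N = (165 - 24 - q_N)q_N - (43q_N) = (141 - q_N)q_N - (43q_N).
∂π_N/∂q_N = 98 - 2q_N = 0, so q_N = 49.

49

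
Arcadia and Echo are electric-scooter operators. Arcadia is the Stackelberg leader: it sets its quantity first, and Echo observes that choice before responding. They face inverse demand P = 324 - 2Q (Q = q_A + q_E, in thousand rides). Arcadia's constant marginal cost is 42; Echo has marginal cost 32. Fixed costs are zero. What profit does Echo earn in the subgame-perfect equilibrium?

The follower Echo best-responds to any q_A: π_E = (324 - 2Q)q_E - 32q_E.
Setting the follower's marginal profit to zero, 292 - 2q_A - 4q_E = 0, i.e. q_E = (292 - 2q_A)/4.
The leader anticipates this reaction. Substituting into P = 324 - 2Q gives P = 178 - q_A, so π_A = (178 - q_A)q_A - 42q_A.
The leader's first-order condition 136 - 2q_A = 0 yields q_A = 68.
Then q_E = (292 - 2·68)/4 = 39.
Price P = 324 - 2·107 = 110.
Echo's profit: (110 - 32)·39 = 3042.

3042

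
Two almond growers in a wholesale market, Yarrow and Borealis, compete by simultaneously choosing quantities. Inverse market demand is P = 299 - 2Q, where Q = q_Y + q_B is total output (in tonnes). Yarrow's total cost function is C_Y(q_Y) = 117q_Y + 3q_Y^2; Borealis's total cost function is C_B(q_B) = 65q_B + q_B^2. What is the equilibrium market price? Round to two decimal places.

206.14

Yarrow's profit: π_Y = (299 - 2Q)q_Y - (117q_Y + 3q_Y²). Setting ∂π_Y/∂q_Y = 0: 182 - 10q_Y - 2(q_B) = 0.
Borealis's first-order condition: 234 - 6q_B - 2(q_Y) = 0.
Rearranging gives the reaction functions q_Y = (182 - 2q_B)/10 and q_B = (234 - 2q_Y)/6.
Substituting one into the other gives q_Y = 78/7 and q_B = 247/7.
Total output Q = 325/7, so price P = 299 - 2·(325/7) = 1443/7.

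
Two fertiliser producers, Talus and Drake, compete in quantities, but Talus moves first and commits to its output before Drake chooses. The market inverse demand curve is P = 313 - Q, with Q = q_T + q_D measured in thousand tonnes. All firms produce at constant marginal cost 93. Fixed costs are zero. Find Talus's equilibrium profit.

The follower Drake best-responds to any q_T: π_D = (313 - Q)q_D - 93q_D.
Follower FOC: 220 - q_T - 2q_D = 0, so q_D(q_T) = (220 - q_T)/2.
The leader anticipates this reaction. Substituting into P = 313 - Q gives P = 203 - (1/2)q_T, so π_T = (203 - (1/2)q_T)q_T - 93q_T.
Leader FOC: 110 - q_T = 0, so q_T = 110.
Then q_D = (220 - 110)/2 = 55.
Price P = 313 - 165 = 148.
Talus's profit: (148 - 93)·110 = 6050.

6050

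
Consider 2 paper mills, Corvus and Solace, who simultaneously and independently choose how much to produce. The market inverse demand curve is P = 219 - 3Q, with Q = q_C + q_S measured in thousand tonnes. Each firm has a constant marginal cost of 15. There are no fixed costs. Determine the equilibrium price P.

83

Each firm earns π_i = (219 - 3Q)q_i - 15q_i.
First-order condition (treating rivals' output as given): 204 - 6q_i - 3q_j = 0.
By symmetry each firm produces the same amount; substituting q_j = q_i yields q_i = 204/9 = 68/3.
Total output Q = 136/3, so price P = 219 - 3·(136/3) = 83.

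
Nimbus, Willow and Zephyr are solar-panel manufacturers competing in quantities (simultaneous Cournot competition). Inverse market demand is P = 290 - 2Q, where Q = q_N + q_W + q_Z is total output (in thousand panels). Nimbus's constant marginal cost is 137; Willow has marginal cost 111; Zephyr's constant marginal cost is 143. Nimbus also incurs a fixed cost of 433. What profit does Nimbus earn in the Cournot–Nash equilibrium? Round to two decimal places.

119.78

Nimbus's profit: π_N = (290 - 2Q)q_N - (137q_N). Setting ∂π_N/∂q_N = 0: 153 - 4q_N - 2(q_W + q_Z) = 0.
Willow's first-order condition: 179 - 4q_W - 2(q_N + q_Z) = 0.
Zephyr's profit: π_Z = (290 - 2Q)q_Z - (143q_Z). Setting ∂π_Z/∂q_Z = 0: 147 - 4q_Z - 2(q_N + q_W) = 0.
Summing all 3 equations gives 479 − 8Q = 0, hence Q = 479/8.
Back-substituting: q_N = (153 − 479/4)/2 = 133/8, q_W = (179 − 479/4)/2 = 237/8, q_Z = (147 − 479/4)/2 = 109/8.
Price P = 290 - 2·(479/8) = 681/4.
Nimbus's profit: (681/4 - 137)·(133/8) - 433 = 119.7813.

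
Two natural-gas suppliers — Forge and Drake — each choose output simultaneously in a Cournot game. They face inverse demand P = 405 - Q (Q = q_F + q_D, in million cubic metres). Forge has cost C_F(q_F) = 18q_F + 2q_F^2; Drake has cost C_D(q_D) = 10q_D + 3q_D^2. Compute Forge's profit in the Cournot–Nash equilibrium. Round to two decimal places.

9907.74

Forge's profit: π_F = (405 - Q)q_F - (18q_F + 2q_F²). Setting ∂π_F/∂q_F = 0: 387 - 6q_F - (q_D) = 0.
Drake's first-order condition: 395 - 8q_D - (q_F) = 0.
Rearranging gives the reaction functions q_F = (387 - q_D)/6 and q_D = (395 - q_F)/8.
Solving the pair: q_F = 57.4681, q_D = 1983/47.
Price P = 405 - 99.6596 = 305.3404.
Forge's profit: 305.3404·57.4681 - 18·57.4681 - 2·57.4681² = 9907.7424.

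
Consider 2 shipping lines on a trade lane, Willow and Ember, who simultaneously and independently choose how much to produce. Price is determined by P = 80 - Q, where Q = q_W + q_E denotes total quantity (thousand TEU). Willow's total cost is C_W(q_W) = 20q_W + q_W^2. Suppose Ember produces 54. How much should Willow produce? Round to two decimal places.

With the rival's output fixed at 54, Willow's profit is π_W = (80 - 54 - q_W)q_W - (20q_W + q_W²) = (26 - q_W)q_W - (20q_W + q_W²).
∂π_W/∂q_W = 6 - 4q_W = 0, so q_W = 3/2.

1.50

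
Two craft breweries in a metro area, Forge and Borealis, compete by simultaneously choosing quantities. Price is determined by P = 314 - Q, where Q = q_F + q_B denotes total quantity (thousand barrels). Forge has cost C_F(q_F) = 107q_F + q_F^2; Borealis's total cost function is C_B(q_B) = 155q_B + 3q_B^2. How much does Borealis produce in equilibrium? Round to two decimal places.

13.84

Forge's profit: π_F = (314 - Q)q_F - (107q_F + q_F²). Setting ∂π_F/∂q_F = 0: 207 - 4q_F - (q_B) = 0.
Borealis's profit: π_B = (314 - Q)q_B - (155q_B + 3q_B²). Setting ∂π_B/∂q_B = 0: 159 - 8q_B - (q_F) = 0.
Rearranging gives the reaction functions q_F = (207 - q_B)/4 and q_B = (159 - q_F)/8.
Substituting one into the other gives q_F = 1497/31 and q_B = 429/31.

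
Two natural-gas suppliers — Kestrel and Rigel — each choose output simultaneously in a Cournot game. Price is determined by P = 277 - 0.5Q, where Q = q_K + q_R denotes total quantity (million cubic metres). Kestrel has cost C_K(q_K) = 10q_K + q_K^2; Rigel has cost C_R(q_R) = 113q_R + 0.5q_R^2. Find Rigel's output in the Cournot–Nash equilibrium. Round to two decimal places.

62.35

Kestrel's profit: π_K = (277 - 0.5Q)q_K - (10q_K + q_K²). Setting ∂π_K/∂q_K = 0: 267 - 3q_K - (1/2)(q_R) = 0.
Rigel's first-order condition: 164 - 2q_R - (1/2)(q_K) = 0.
So q_K = (267 - (1/2)q_R)/3 and q_R = (164 - (1/2)q_K)/2.
Solving the pair: q_K = 1808/23, q_R = 1434/23.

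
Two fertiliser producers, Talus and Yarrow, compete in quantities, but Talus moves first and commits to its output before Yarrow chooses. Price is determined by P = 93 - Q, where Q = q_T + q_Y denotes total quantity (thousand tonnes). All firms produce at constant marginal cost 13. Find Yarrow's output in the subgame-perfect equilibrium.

Solve by backward induction. Given q_T, the follower Yarrow maximises π_Y = (93 - q_T - q_Y)q_Y - 13q_Y.
Setting the follower's marginal profit to zero, 80 - q_T - 2q_Y = 0, i.e. q_Y = (80 - q_T)/2.
Talus substitutes q_Y(q_T) into its own profit: π_T = q_T(93 - q_T - (80 - q_T)/2) - 13q_T = (53 - (1/2)q_T)q_T - 13q_T.
Leader FOC: 40 - q_T = 0, so q_T = 40.
Then q_Y = (80 - 40)/2 = 20.

20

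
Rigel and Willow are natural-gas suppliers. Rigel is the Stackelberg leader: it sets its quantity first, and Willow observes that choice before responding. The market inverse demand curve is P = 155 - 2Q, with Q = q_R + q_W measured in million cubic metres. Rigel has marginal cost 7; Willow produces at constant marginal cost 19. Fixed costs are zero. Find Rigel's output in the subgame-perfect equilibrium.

The follower Willow best-responds to any q_R: π_W = (155 - 2Q)q_W - 19q_W.
Follower FOC: 136 - 2q_R - 4q_W = 0, so q_W(q_R) = (136 - 2q_R)/4.
The leader anticipates this reaction. Substituting into P = 155 - 2Q gives P = 87 - q_R, so π_R = (87 - q_R)q_R - 7q_R.
The leader's first-order condition 80 - 2q_R = 0 yields q_R = 40.
Then q_W = (136 - 2·40)/4 = 14.

40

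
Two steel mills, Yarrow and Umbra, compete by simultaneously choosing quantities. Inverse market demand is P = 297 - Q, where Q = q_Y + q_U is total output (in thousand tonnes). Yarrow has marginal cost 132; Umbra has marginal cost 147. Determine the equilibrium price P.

Yarrow's profit: π_Y = (297 - Q)q_Y - (132q_Y). Setting ∂π_Y/∂q_Y = 0: 165 - 2q_Y - (q_U) = 0.
Umbra's first-order condition: 150 - 2q_U - (q_Y) = 0.
So q_Y = (165 - q_U)/2 and q_U = (150 - q_Y)/2.
Solving the pair: q_Y = 60, q_U = 45.
Total output Q = 105, so price P = 297 - 105 = 192.

192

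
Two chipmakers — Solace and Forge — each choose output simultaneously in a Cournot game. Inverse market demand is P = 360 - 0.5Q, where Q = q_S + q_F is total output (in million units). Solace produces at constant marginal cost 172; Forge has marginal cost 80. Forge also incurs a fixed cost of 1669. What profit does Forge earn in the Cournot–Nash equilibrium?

29083

Solace's profit: π_S = (360 - 0.5Q)q_S - (172q_S). Setting ∂π_S/∂q_S = 0: 188 - q_S - (1/2)(q_F) = 0.
Forge's profit: π_F = (360 - 0.5Q)q_F - (80q_F). Setting ∂π_F/∂q_F = 0: 280 - q_F - (1/2)(q_S) = 0.
Rearranging gives the reaction functions q_S = (188 - (1/2)q_F) and q_F = (280 - (1/2)q_S).
Substituting one into the other gives q_S = 64 and q_F = 248.
Price P = 360 - (1/2)·312 = 204.
Forge's profit: (204 - 80)·248 - 1669 = 29083.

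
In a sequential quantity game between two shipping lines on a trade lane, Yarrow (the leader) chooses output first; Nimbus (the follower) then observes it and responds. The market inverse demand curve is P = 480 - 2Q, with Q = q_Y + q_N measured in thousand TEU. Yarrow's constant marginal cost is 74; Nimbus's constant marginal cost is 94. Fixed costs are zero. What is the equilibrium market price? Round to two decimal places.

180.50

The follower Nimbus best-responds to any q_Y: π_N = (480 - 2Q)q_N - 94q_N.
Follower FOC: 386 - 2q_Y - 4q_N = 0, so q_N(q_Y) = (386 - 2q_Y)/4.
The leader anticipates this reaction. Substituting into P = 480 - 2Q gives P = 287 - q_Y, so π_Y = (287 - q_Y)q_Y - 74q_Y.
The leader's first-order condition 213 - 2q_Y = 0 yields q_Y = 213/2.
Then q_N = (386 - 2·(213/2))/4 = 173/4.
Total output Q = 599/4, so price P = 480 - 2·(599/4) = 361/2.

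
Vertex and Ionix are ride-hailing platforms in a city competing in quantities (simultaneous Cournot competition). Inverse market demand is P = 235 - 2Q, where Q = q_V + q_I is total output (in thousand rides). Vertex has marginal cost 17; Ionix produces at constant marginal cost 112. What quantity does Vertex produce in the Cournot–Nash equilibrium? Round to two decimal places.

Vertex's profit: π_V = (235 - 2Q)q_V - (17q_V). Setting ∂π_V/∂q_V = 0: 218 - 4q_V - 2(q_I) = 0.
Ionix's first-order condition: 123 - 4q_I - 2(q_V) = 0.
Best responses: q_V = (218 - 2q_I)/4, q_I = (123 - 2q_V)/4.
Solving the pair: q_V = 313/6, q_I = 14/3.

52.17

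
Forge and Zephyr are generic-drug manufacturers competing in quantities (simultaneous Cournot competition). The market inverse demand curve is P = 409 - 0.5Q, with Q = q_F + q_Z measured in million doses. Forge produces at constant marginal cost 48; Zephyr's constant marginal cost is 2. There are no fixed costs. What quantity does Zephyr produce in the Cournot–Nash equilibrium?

Forge's profit: π_F = (409 - 0.5Q)q_F - (48q_F). Setting ∂π_F/∂q_F = 0: 361 - q_F - (1/2)(q_Z) = 0.
Zephyr's first-order condition: 407 - q_Z - (1/2)(q_F) = 0.
Best responses: q_F = (361 - (1/2)q_Z), q_Z = (407 - (1/2)q_F).
Solving the pair: q_F = 210, q_Z = 302.

302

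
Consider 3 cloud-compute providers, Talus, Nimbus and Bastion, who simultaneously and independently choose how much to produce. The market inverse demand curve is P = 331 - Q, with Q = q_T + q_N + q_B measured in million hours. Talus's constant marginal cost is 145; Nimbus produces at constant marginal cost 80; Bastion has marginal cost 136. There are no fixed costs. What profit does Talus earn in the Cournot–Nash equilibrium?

784

Talus's profit: π_T = (331 - Q)q_T - (145q_T). Setting ∂π_T/∂q_T = 0: 186 - 2q_T - (q_N + q_B) = 0.
Nimbus's profit: π_N = (331 - Q)q_N - (80q_N). Setting ∂π_N/∂q_N = 0: 251 - 2q_N - (q_T + q_B) = 0.
Bastion's first-order condition: 195 - 2q_B - (q_T + q_N) = 0.
Adding the 3 conditions: 632 − 2Q − 2Q = 0, i.e. Q = 158.
Back-substituting: q_T = (186 − 158) = 28, q_N = (251 − 158) = 93, q_B = (195 − 158) = 37.
Price P = 331 - 158 = 173.
Talus's profit: (173 - 145)·28 = 784.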